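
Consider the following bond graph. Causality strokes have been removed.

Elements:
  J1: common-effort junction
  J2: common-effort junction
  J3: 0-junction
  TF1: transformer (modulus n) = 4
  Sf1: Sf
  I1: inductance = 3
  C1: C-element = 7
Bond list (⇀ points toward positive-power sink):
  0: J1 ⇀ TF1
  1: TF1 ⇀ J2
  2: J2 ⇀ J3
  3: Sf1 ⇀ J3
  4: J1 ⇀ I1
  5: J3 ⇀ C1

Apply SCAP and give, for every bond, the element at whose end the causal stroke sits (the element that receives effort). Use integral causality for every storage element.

β0 stroke→J1
β1 stroke→TF1
β2 stroke→J2
β3 stroke→Sf1
β4 stroke→I1
β5 stroke→J3

#3 |Sf1  (Sf1: flow source, stroke at near end)
#4 |I1  (prefer integral on I1)
#0 |J1  (J1: last free bond brings effort in)
#1 |TF1  (through TF1, causality passes straight; one stroke at TF1)
#2 |J2  (only one effort-in slot at J2)
#5 |J3  (closing 0-jn rule on J3)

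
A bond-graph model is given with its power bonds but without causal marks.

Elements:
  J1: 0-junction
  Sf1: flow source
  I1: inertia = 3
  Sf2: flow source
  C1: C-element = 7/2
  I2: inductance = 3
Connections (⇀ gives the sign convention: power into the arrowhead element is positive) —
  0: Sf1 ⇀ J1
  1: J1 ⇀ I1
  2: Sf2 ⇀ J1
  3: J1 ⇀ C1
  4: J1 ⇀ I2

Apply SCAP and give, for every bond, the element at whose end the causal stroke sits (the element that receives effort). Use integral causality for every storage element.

bond 0 stroke at Sf1  (Sf1 fixes flow; stroke at Sf1)
bond 2 stroke at Sf2  (source Sf2 imposes f)
bond 1 stroke at I1  (I1 outputs flow p/I1)
bond 3 stroke at J1  (C1: C, integral causality)
bond 4 stroke at I2  (J1 effort already set via bond 3)

β0 |Sf1
β1 |I1
β2 |Sf2
β3 |J1
β4 |I2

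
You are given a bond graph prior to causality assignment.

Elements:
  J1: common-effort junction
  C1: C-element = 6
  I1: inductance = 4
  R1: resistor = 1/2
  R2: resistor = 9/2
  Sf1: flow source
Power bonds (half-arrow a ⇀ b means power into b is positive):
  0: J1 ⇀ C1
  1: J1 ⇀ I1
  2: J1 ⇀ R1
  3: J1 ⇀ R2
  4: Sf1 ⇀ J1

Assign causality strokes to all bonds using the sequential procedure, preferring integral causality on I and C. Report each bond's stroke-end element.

bond 4 stroke→Sf1  (source Sf1 imposes f)
bond 0 stroke→J1  (prefer integral on C1)
bond 1 stroke→I1  (common-e at J1 fixed by 0)
bond 2 stroke→R1  (J1: bond 0 brought effort, rest push out)
bond 3 stroke→R2  (J1: bond 0 brought effort, rest push out)

b0 |J1
b1 |I1
b2 |R1
b3 |R2
b4 |Sf1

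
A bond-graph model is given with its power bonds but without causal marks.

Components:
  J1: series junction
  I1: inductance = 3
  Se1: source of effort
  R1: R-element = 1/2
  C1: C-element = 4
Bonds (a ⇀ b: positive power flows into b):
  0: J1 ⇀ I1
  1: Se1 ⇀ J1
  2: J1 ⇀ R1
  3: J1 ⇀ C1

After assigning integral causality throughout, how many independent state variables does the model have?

β1 →J1  (Se1 fixes effort; stroke away)
β0 →I1  (I1: I, integral causality)
β2 →J1  (J1 flow already set via bond 0)
β3 →J1  (common-f at J1 fixed by 0)

2  (C1, I1 all integral)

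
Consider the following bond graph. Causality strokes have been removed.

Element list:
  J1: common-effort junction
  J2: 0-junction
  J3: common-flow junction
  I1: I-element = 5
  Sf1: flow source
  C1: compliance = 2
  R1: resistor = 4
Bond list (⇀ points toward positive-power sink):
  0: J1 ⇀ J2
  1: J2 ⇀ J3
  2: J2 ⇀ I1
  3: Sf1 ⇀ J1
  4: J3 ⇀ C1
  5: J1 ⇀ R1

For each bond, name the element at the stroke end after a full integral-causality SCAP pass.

β3 stroke→Sf1  (Sf1 fixes flow; stroke at Sf1)
β2 stroke→I1  (I1 outputs flow p/I1)
β4 stroke→J3  (C1 integral (e out))
β1 stroke→J2  (closing 1-jn rule on J3)
β0 stroke→J1  (J2: bond 1 brought effort, rest push out)
β5 stroke→R1  (J1: bond 0 brought effort, rest push out)

bond 0 |J1
bond 1 |J2
bond 2 |I1
bond 3 |Sf1
bond 4 |J3
bond 5 |R1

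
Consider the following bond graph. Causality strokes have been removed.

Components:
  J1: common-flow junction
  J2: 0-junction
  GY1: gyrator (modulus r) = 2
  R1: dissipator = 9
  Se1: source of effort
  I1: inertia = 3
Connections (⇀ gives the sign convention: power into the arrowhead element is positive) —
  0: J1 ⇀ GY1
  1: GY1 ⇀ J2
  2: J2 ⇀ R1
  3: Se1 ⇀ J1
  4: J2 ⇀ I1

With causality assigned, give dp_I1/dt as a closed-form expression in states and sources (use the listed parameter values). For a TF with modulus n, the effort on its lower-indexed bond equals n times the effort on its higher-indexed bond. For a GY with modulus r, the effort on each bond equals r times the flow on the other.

dp_I1/dt = 9*E_Se1/2 - 3*p_I1

#3 stroke at J1  (Se1 fixes effort; stroke away)
#0 stroke at GY1  (only one flow-in slot at J1)
#1 stroke at GY1  (through GY1, causality inverts; strokes same side of GY1)
#4 stroke at I1  (I1 integral (f out))
#2 stroke at J2  (J2 needs exactly one e-in)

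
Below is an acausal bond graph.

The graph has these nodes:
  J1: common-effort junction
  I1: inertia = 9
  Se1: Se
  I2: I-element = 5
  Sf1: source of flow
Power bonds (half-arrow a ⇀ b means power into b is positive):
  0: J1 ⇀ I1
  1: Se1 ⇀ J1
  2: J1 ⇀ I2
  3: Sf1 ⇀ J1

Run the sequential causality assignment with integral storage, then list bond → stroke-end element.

b1 |J1  (source Se1 imposes e)
b3 |Sf1  (Sf1: flow source, stroke at near end)
b0 |I1  (J1 effort already set via bond 1)
b2 |I2  (J1 effort already set via bond 1)

b0 →I1
b1 →J1
b2 →I2
b3 →Sf1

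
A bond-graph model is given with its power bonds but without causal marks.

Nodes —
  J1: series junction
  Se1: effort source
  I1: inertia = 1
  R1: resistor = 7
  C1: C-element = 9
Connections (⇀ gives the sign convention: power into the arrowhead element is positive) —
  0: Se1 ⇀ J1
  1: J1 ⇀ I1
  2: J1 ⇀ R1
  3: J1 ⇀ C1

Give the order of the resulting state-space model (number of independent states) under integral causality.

2  (C1, I1 all integral)

#0 stroke at J1  (Se1 fixes effort; stroke away)
#1 stroke at I1  (I1 outputs flow p/I1)
#2 stroke at J1  (J1 flow already set via bond 1)
#3 stroke at J1  (J1 flow already set via bond 1)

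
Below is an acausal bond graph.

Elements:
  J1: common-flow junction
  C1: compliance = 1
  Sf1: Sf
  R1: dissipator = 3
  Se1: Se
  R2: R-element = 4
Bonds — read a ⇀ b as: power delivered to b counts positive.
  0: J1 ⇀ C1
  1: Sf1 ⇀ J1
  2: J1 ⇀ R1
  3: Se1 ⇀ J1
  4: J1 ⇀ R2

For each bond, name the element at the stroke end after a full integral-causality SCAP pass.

b0 stroke at J1
b1 stroke at Sf1
b2 stroke at J1
b3 stroke at J1
b4 stroke at J1

#1 →Sf1  (Sf1 fixes flow; stroke at Sf1)
#3 →J1  (Se1 fixes effort; stroke away)
#0 →J1  (common-f at J1 fixed by 1)
#2 →J1  (1-jn J1 has f-setter on 1)
#4 →J1  (common-f at J1 fixed by 1)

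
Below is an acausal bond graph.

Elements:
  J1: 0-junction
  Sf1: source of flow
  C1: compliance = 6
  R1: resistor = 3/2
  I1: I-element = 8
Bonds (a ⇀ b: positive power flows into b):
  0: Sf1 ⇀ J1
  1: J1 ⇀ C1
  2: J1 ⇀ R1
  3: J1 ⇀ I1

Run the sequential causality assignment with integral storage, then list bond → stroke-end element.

b0 stroke→Sf1
b1 stroke→J1
b2 stroke→R1
b3 stroke→I1

β0 stroke→Sf1  (Sf1 fixes flow; stroke at Sf1)
β1 stroke→J1  (C1: C, integral causality)
β2 stroke→R1  (J1: bond 1 brought effort, rest push out)
β3 stroke→I1  (J1 effort already set via bond 1)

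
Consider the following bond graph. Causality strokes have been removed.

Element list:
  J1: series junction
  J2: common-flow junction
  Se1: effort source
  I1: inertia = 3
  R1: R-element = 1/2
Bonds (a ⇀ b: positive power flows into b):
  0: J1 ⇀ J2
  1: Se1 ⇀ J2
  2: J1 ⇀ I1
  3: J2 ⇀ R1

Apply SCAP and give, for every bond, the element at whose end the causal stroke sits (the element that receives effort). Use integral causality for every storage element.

β1 →J2  (Se1 fixes effort; stroke away)
β2 →I1  (I1 integral (f out))
β0 →J1  (J1: bond 2 brought flow, rest push out)
β3 →J2  (J2 flow already set via bond 0)

b0 stroke at J1
b1 stroke at J2
b2 stroke at I1
b3 stroke at J2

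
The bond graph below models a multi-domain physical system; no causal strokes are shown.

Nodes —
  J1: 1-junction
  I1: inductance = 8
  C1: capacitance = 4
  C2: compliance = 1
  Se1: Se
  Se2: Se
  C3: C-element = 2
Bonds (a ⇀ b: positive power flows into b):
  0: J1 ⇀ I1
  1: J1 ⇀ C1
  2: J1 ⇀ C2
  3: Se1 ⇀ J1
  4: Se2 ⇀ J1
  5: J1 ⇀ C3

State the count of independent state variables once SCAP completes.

4  (C1, C2, C3, I1 all integral)

β3 stroke at J1  (Se1 (Se) sets effort on bond)
β4 stroke at J1  (Se2 (Se) sets effort on bond)
β0 stroke at I1  (I1: I, integral causality)
β1 stroke at J1  (J1: bond 0 brought flow, rest push out)
β2 stroke at J1  (common-f at J1 fixed by 0)
β5 stroke at J1  (common-f at J1 fixed by 0)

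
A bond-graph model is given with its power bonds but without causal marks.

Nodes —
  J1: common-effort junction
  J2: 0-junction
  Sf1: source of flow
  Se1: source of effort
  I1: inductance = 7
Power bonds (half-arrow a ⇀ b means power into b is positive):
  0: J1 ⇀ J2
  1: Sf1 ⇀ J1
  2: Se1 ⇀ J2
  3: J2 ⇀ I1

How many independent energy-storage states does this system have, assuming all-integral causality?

#1 →Sf1  (Sf1: flow source, stroke at near end)
#2 →J2  (Se1 fixes effort; stroke away)
#0 →J1  (closing 0-jn rule on J1)
#3 →I1  (J2: bond 2 brought effort, rest push out)

1  (I1 all integral)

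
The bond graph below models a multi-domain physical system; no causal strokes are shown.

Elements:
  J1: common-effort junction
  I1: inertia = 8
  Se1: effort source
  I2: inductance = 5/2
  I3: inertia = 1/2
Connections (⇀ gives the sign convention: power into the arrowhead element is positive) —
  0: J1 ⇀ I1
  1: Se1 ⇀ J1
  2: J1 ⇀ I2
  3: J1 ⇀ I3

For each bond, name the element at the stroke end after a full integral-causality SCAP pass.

b0 stroke at I1
b1 stroke at J1
b2 stroke at I2
b3 stroke at I3

#1 stroke at J1  (Se1 fixes effort; stroke away)
#0 stroke at I1  (J1 effort already set via bond 1)
#2 stroke at I2  (J1 effort already set via bond 1)
#3 stroke at I3  (0-jn J1 has e-setter on 1)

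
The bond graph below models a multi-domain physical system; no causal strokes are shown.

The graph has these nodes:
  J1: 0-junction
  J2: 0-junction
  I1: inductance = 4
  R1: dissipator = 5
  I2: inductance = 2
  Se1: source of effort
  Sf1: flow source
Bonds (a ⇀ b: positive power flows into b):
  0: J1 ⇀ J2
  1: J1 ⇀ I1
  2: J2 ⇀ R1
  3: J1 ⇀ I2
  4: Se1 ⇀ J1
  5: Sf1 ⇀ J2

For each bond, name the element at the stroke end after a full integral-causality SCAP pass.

#0 stroke→J2
#1 stroke→I1
#2 stroke→R1
#3 stroke→I2
#4 stroke→J1
#5 stroke→Sf1

β4 |J1  (source Se1 imposes e)
β5 |Sf1  (Sf1 fixes flow; stroke at Sf1)
β0 |J2  (J1: bond 4 brought effort, rest push out)
β1 |I1  (common-e at J1 fixed by 4)
β3 |I2  (common-e at J1 fixed by 4)
β2 |R1  (0-jn J2 has e-setter on 0)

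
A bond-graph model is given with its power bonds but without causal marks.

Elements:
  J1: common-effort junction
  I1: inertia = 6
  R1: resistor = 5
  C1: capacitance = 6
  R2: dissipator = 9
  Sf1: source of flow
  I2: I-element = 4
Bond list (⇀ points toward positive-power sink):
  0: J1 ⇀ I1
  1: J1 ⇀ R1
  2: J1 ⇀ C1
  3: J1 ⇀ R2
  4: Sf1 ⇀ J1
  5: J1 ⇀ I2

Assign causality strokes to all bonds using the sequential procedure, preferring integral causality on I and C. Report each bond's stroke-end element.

b4 stroke→Sf1  (Sf1 fixes flow; stroke at Sf1)
b0 stroke→I1  (I1 outputs flow p/I1)
b2 stroke→J1  (C1 integral (e out))
b1 stroke→R1  (common-e at J1 fixed by 2)
b3 stroke→R2  (common-e at J1 fixed by 2)
b5 stroke→I2  (J1 effort already set via bond 2)

#0 →I1
#1 →R1
#2 →J1
#3 →R2
#4 →Sf1
#5 →I2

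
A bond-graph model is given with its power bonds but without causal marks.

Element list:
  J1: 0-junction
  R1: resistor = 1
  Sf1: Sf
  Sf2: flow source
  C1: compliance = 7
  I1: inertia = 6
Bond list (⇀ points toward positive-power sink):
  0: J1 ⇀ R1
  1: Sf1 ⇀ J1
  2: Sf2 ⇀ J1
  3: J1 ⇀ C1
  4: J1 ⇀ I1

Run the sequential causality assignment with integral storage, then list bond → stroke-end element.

b0 |R1
b1 |Sf1
b2 |Sf2
b3 |J1
b4 |I1

bond 1 →Sf1  (Sf1: flow source, stroke at near end)
bond 2 →Sf2  (Sf2 (Sf) sets flow on bond)
bond 3 →J1  (C1 outputs effort q/C1)
bond 0 →R1  (0-jn J1 has e-setter on 3)
bond 4 →I1  (J1 effort already set via bond 3)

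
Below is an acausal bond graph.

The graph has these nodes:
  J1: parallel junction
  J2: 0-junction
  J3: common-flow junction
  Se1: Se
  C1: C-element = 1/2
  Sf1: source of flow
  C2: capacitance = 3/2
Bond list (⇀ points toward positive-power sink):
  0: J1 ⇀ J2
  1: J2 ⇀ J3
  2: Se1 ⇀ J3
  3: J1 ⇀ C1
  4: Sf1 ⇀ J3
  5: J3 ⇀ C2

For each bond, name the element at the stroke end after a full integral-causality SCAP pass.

bond 2 stroke→J3  (Se1: effort source, stroke at far end)
bond 4 stroke→Sf1  (Sf1: flow source, stroke at near end)
bond 1 stroke→J3  (J3: bond 4 brought flow, rest push out)
bond 5 stroke→J3  (common-f at J3 fixed by 4)
bond 0 stroke→J2  (J2: last free bond brings effort in)
bond 3 stroke→J1  (J1: last free bond brings effort in)

bond 0 |J2
bond 1 |J3
bond 2 |J3
bond 3 |J1
bond 4 |Sf1
bond 5 |J3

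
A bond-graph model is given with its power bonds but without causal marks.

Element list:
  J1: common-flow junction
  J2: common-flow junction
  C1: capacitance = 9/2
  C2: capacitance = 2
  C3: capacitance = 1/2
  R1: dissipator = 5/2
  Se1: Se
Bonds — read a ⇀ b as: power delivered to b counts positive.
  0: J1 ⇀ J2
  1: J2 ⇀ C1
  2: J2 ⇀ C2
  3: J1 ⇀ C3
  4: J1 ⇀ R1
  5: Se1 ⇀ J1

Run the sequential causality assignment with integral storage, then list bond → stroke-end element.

b0 stroke→J1
b1 stroke→J2
b2 stroke→J2
b3 stroke→J1
b4 stroke→R1
b5 stroke→J1

b5 →J1  (Se1 (Se) sets effort on bond)
b1 →J2  (prefer integral on C1)
b2 →J2  (C2 outputs effort q/C2)
b0 →J1  (only one flow-in slot at J2)
b3 →J1  (C3: C, integral causality)
b4 →R1  (J1 needs exactly one f-in)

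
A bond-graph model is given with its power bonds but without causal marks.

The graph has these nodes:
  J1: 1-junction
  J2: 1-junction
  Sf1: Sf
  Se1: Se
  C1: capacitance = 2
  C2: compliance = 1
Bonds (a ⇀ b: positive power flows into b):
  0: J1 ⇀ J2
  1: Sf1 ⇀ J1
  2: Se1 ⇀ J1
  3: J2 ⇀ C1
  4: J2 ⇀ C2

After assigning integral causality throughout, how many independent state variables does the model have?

b1 stroke at Sf1  (Sf1 fixes flow; stroke at Sf1)
b2 stroke at J1  (Se1 (Se) sets effort on bond)
b0 stroke at J1  (common-f at J1 fixed by 1)
b3 stroke at J2  (1-jn J2 has f-setter on 0)
b4 stroke at J2  (1-jn J2 has f-setter on 0)

2  (C1, C2 all integral)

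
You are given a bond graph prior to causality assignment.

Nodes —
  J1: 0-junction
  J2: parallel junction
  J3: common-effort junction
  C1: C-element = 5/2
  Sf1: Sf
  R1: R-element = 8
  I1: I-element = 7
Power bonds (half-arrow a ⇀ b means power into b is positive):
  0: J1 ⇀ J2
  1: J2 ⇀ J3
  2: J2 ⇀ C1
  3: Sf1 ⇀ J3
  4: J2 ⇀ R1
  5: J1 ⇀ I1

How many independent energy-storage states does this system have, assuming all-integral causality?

bond 3 stroke at Sf1  (Sf1 fixes flow; stroke at Sf1)
bond 1 stroke at J3  (J3: last free bond brings effort in)
bond 2 stroke at J2  (prefer integral on C1)
bond 0 stroke at J1  (J2: bond 2 brought effort, rest push out)
bond 4 stroke at R1  (J2: bond 2 brought effort, rest push out)
bond 5 stroke at I1  (J1: bond 0 brought effort, rest push out)

2  (C1, I1 all integral)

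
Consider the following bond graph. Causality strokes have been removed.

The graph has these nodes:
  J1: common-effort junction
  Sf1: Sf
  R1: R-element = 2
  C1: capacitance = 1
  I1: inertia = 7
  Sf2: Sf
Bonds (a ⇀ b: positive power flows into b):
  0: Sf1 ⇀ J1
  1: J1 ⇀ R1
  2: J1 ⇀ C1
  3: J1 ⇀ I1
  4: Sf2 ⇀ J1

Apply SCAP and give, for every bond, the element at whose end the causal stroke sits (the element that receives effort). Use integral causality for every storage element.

bond 0 |Sf1  (Sf1 (Sf) sets flow on bond)
bond 4 |Sf2  (source Sf2 imposes f)
bond 2 |J1  (C1 outputs effort q/C1)
bond 1 |R1  (0-jn J1 has e-setter on 2)
bond 3 |I1  (J1 effort already set via bond 2)

#0 →Sf1
#1 →R1
#2 →J1
#3 →I1
#4 →Sf2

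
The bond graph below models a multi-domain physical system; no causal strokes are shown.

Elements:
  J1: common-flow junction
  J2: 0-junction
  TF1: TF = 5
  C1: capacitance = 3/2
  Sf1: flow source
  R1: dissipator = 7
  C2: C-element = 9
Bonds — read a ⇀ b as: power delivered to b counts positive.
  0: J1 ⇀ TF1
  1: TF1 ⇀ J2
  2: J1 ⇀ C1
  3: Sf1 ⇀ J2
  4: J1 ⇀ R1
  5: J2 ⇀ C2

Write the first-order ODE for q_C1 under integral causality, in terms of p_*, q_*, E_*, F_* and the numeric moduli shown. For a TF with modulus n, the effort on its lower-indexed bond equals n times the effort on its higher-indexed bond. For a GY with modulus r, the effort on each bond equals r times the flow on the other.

β3 stroke at Sf1  (Sf1 (Sf) sets flow on bond)
β2 stroke at J1  (C1: C, integral causality)
β5 stroke at J2  (C2 outputs effort q/C2)
β1 stroke at TF1  (J2 effort already set via bond 5)
β0 stroke at J1  (TF TF1: opposite of bond 1)
β4 stroke at R1  (J1: last free bond brings flow in)

dq_C1/dt = -2*q_C1/21 - 5*q_C2/63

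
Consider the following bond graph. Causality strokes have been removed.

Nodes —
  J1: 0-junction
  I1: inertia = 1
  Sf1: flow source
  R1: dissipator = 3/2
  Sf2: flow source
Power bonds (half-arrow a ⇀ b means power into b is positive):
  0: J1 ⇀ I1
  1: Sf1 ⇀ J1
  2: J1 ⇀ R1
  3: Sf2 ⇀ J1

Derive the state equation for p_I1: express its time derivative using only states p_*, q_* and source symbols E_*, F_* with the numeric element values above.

β1 |Sf1  (source Sf1 imposes f)
β3 |Sf2  (Sf2 (Sf) sets flow on bond)
β0 |I1  (I1 integral (f out))
β2 |J1  (closing 0-jn rule on J1)

dp_I1/dt = 3*F_Sf1/2 + 3*F_Sf2/2 - 3*p_I1/2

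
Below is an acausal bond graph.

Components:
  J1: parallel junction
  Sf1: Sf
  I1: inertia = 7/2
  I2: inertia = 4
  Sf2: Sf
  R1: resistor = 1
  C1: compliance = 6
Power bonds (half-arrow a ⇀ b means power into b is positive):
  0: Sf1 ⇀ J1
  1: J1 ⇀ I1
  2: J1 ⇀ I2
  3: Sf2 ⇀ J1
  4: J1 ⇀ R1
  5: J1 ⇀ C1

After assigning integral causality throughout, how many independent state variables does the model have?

3  (C1, I1, I2 all integral)

#0 stroke→Sf1  (Sf1: flow source, stroke at near end)
#3 stroke→Sf2  (source Sf2 imposes f)
#1 stroke→I1  (I1 integral (f out))
#2 stroke→I2  (I2 outputs flow p/I2)
#5 stroke→J1  (C1 outputs effort q/C1)
#4 stroke→R1  (0-jn J1 has e-setter on 5)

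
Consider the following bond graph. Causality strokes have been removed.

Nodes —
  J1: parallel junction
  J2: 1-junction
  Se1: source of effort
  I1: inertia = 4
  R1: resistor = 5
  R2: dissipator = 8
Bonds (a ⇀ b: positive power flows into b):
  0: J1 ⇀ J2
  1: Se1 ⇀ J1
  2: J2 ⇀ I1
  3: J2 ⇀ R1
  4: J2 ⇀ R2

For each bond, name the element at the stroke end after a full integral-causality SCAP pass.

β1 stroke→J1  (Se1 fixes effort; stroke away)
β0 stroke→J2  (J1: bond 1 brought effort, rest push out)
β2 stroke→I1  (I1: I, integral causality)
β3 stroke→J2  (J2: bond 2 brought flow, rest push out)
β4 stroke→J2  (J2: bond 2 brought flow, rest push out)

b0 →J2
b1 →J1
b2 →I1
b3 →J2
b4 →J2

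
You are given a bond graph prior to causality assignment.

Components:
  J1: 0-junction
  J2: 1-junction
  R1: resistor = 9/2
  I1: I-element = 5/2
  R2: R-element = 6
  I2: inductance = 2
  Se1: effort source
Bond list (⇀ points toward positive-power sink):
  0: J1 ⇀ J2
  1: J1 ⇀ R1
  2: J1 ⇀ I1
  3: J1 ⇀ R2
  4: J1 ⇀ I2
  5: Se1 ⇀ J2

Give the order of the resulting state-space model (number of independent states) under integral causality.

2  (I1, I2 all integral)

bond 5 stroke at J2  (Se1 fixes effort; stroke away)
bond 0 stroke at J1  (closing 1-jn rule on J2)
bond 1 stroke at R1  (0-jn J1 has e-setter on 0)
bond 2 stroke at I1  (J1 effort already set via bond 0)
bond 3 stroke at R2  (J1 effort already set via bond 0)
bond 4 stroke at I2  (common-e at J1 fixed by 0)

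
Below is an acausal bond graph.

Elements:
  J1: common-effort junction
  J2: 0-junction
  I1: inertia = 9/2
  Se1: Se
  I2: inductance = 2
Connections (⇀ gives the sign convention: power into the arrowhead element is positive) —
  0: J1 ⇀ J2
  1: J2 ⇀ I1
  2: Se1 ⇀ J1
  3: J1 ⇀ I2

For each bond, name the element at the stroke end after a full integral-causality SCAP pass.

b0 stroke at J2
b1 stroke at I1
b2 stroke at J1
b3 stroke at I2

β2 →J1  (Se1 fixes effort; stroke away)
β0 →J2  (J1 effort already set via bond 2)
β3 →I2  (common-e at J1 fixed by 2)
β1 →I1  (0-jn J2 has e-setter on 0)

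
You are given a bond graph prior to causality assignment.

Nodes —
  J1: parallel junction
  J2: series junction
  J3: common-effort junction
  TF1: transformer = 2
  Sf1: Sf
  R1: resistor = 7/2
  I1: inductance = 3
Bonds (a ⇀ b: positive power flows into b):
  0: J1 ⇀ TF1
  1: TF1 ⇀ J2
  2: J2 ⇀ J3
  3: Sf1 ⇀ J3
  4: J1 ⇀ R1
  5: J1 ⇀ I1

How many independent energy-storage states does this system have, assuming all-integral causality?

1  (I1 all integral)

#3 stroke→Sf1  (Sf1: flow source, stroke at near end)
#2 stroke→J3  (J3: last free bond brings effort in)
#1 stroke→J2  (common-f at J2 fixed by 2)
#0 stroke→TF1  (through TF1, causality passes straight; one stroke at TF1)
#5 stroke→I1  (prefer integral on I1)
#4 stroke→J1  (J1 needs exactly one e-in)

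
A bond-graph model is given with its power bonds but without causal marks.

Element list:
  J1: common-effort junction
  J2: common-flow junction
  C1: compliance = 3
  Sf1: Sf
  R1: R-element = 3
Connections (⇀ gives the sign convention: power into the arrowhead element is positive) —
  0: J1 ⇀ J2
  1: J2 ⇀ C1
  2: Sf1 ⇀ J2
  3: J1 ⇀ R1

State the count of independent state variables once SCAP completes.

1  (C1 all integral)

b2 →Sf1  (source Sf1 imposes f)
b0 →J2  (1-jn J2 has f-setter on 2)
b1 →J2  (J2: bond 2 brought flow, rest push out)
b3 →J1  (J1 needs exactly one e-in)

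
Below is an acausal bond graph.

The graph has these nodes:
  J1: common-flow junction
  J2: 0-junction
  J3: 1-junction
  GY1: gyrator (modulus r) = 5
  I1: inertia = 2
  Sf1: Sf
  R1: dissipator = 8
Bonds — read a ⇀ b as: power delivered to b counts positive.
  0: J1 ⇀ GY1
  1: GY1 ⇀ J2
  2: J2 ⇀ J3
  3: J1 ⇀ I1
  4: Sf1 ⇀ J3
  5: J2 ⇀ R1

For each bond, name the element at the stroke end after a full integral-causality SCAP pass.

β4 stroke→Sf1  (Sf1 (Sf) sets flow on bond)
β2 stroke→J3  (common-f at J3 fixed by 4)
β3 stroke→I1  (prefer integral on I1)
β0 stroke→J1  (J1 flow already set via bond 3)
β1 stroke→J2  (through GY1, causality inverts; strokes same side of GY1)
β5 stroke→R1  (J2: bond 1 brought effort, rest push out)

#0 stroke→J1
#1 stroke→J2
#2 stroke→J3
#3 stroke→I1
#4 stroke→Sf1
#5 stroke→R1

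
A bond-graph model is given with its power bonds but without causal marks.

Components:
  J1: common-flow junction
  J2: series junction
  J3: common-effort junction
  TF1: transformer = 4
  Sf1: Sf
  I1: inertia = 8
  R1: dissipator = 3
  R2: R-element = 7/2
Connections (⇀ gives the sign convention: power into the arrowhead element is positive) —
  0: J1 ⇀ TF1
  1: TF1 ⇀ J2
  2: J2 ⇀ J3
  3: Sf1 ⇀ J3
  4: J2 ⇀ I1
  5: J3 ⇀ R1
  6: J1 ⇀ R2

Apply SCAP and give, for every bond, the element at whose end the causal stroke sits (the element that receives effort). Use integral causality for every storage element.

b0 stroke→TF1
b1 stroke→J2
b2 stroke→J2
b3 stroke→Sf1
b4 stroke→I1
b5 stroke→J3
b6 stroke→J1

#3 stroke at Sf1  (source Sf1 imposes f)
#4 stroke at I1  (prefer integral on I1)
#1 stroke at J2  (1-jn J2 has f-setter on 4)
#2 stroke at J2  (common-f at J2 fixed by 4)
#5 stroke at J3  (J3 needs exactly one e-in)
#0 stroke at TF1  (TF1: transformer flips bond 1)
#6 stroke at J1  (J1 flow already set via bond 0)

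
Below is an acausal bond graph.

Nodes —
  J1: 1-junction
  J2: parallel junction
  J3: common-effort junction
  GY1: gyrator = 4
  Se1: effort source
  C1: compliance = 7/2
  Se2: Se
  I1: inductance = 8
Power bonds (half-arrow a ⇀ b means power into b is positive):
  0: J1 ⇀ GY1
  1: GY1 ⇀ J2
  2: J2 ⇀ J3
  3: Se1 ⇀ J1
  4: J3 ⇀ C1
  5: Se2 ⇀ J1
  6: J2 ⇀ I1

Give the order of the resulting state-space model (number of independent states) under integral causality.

2  (C1, I1 all integral)

#3 →J1  (Se1 (Se) sets effort on bond)
#5 →J1  (source Se2 imposes e)
#0 →GY1  (only one flow-in slot at J1)
#1 →GY1  (GY1 both-in/both-out from 0)
#4 →J3  (prefer integral on C1)
#2 →J2  (J3 effort already set via bond 4)
#6 →I1  (J2 effort already set via bond 2)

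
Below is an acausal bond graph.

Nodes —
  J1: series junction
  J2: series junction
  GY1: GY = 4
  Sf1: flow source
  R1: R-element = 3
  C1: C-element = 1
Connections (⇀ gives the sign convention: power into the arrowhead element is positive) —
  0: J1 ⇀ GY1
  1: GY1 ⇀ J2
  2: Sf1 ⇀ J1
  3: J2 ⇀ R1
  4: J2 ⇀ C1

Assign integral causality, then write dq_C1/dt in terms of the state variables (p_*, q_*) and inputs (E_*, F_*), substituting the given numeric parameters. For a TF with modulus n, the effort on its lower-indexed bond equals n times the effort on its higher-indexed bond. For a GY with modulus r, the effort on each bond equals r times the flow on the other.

bond 2 →Sf1  (source Sf1 imposes f)
bond 0 →J1  (J1 flow already set via bond 2)
bond 1 →J2  (GY GY1: same side as bond 0)
bond 4 →J2  (C1: C, integral causality)
bond 3 →R1  (closing 1-jn rule on J2)

dq_C1/dt = 4*F_Sf1/3 - q_C1/3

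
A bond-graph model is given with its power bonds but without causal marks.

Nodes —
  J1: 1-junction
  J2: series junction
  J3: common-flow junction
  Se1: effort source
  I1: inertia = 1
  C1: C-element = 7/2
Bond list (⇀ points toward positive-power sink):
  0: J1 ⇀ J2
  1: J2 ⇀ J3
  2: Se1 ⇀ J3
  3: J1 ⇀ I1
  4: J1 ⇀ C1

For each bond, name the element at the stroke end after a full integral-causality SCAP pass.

#0 stroke at J1
#1 stroke at J2
#2 stroke at J3
#3 stroke at I1
#4 stroke at J1

#2 stroke at J3  (source Se1 imposes e)
#1 stroke at J2  (only one flow-in slot at J3)
#0 stroke at J1  (closing 1-jn rule on J2)
#3 stroke at I1  (I1 outputs flow p/I1)
#4 stroke at J1  (common-f at J1 fixed by 3)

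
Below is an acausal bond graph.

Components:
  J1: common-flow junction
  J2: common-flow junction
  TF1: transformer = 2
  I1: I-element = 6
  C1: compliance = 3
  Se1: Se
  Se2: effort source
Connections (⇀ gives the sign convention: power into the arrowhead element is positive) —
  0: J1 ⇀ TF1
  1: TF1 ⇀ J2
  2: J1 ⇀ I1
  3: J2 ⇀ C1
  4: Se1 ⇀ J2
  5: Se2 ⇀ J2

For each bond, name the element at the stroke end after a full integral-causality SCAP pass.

#0 |J1
#1 |TF1
#2 |I1
#3 |J2
#4 |J2
#5 |J2

b4 →J2  (Se1 fixes effort; stroke away)
b5 →J2  (Se2 (Se) sets effort on bond)
b2 →I1  (I1 outputs flow p/I1)
b0 →J1  (1-jn J1 has f-setter on 2)
b1 →TF1  (TF1: transformer flips bond 0)
b3 →J2  (J2 flow already set via bond 1)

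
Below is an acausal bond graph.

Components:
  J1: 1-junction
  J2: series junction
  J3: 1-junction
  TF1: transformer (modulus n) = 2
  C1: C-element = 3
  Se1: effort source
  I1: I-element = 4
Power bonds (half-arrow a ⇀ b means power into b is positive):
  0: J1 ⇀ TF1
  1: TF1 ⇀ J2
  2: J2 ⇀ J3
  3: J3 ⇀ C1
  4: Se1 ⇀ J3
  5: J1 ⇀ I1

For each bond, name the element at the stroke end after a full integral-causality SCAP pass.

#0 |J1
#1 |TF1
#2 |J2
#3 |J3
#4 |J3
#5 |I1

#4 →J3  (Se1 (Se) sets effort on bond)
#3 →J3  (C1 outputs effort q/C1)
#2 →J2  (closing 1-jn rule on J3)
#1 →TF1  (J2: last free bond brings flow in)
#0 →J1  (through TF1, causality passes straight; one stroke at TF1)
#5 →I1  (closing 1-jn rule on J1)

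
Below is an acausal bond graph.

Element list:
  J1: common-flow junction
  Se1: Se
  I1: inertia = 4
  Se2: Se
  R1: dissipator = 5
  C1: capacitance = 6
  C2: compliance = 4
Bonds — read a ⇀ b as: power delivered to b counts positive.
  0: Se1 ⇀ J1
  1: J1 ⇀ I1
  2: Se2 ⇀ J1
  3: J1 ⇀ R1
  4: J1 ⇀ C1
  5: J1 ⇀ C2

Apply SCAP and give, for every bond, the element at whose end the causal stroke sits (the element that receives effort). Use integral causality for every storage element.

bond 0 |J1  (Se1: effort source, stroke at far end)
bond 2 |J1  (Se2 fixes effort; stroke away)
bond 1 |I1  (I1 integral (f out))
bond 3 |J1  (1-jn J1 has f-setter on 1)
bond 4 |J1  (common-f at J1 fixed by 1)
bond 5 |J1  (1-jn J1 has f-setter on 1)

bond 0 stroke→J1
bond 1 stroke→I1
bond 2 stroke→J1
bond 3 stroke→J1
bond 4 stroke→J1
bond 5 stroke→J1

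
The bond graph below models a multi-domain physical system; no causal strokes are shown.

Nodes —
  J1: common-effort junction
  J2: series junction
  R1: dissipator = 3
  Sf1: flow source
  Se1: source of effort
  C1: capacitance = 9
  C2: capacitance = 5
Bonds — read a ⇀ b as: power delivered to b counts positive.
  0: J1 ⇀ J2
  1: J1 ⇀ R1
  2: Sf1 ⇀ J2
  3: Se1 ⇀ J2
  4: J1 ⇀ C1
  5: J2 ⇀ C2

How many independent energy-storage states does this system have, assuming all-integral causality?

2  (C1, C2 all integral)

#2 stroke at Sf1  (source Sf1 imposes f)
#3 stroke at J2  (Se1 (Se) sets effort on bond)
#0 stroke at J2  (J2: bond 2 brought flow, rest push out)
#5 stroke at J2  (common-f at J2 fixed by 2)
#4 stroke at J1  (C1 outputs effort q/C1)
#1 stroke at R1  (0-jn J1 has e-setter on 4)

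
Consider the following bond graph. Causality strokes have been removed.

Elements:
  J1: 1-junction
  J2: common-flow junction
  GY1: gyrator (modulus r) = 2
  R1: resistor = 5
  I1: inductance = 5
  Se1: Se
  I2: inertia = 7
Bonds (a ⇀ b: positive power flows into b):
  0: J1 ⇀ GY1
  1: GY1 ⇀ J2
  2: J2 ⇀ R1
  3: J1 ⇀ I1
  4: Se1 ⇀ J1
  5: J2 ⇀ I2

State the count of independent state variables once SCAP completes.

2  (I1, I2 all integral)

b4 |J1  (Se1 fixes effort; stroke away)
b3 |I1  (I1 integral (f out))
b0 |J1  (common-f at J1 fixed by 3)
b1 |J2  (GY GY1: same side as bond 0)
b5 |I2  (prefer integral on I2)
b2 |J2  (1-jn J2 has f-setter on 5)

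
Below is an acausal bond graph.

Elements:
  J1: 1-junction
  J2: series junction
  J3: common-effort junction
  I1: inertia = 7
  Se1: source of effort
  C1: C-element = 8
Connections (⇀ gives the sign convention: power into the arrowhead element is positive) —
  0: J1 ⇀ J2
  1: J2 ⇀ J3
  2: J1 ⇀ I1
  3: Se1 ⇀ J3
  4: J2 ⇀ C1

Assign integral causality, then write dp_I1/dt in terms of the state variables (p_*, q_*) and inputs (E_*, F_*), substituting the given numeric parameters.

b3 →J3  (Se1 (Se) sets effort on bond)
b1 →J2  (0-jn J3 has e-setter on 3)
b2 →I1  (I1 outputs flow p/I1)
b0 →J1  (J1 flow already set via bond 2)
b4 →J2  (J2 flow already set via bond 0)

dp_I1/dt = -E_Se1 - q_C1/8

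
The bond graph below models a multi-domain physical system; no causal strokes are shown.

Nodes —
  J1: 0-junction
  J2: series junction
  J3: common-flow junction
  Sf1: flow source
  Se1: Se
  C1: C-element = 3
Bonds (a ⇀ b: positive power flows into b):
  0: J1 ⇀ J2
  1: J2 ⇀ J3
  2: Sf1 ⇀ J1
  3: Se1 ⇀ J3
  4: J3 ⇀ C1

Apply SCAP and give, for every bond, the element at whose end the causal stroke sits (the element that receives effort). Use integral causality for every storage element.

bond 2 |Sf1  (Sf1 fixes flow; stroke at Sf1)
bond 3 |J3  (Se1 fixes effort; stroke away)
bond 0 |J1  (closing 0-jn rule on J1)
bond 1 |J2  (J2 flow already set via bond 0)
bond 4 |J3  (common-f at J3 fixed by 1)

#0 |J1
#1 |J2
#2 |Sf1
#3 |J3
#4 |J3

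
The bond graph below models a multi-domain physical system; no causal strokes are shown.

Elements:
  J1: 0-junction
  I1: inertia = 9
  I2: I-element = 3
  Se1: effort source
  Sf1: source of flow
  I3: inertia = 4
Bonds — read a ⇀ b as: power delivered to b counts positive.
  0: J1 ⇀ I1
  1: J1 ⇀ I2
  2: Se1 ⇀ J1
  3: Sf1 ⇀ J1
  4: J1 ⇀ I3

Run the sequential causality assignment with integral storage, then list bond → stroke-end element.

#0 →I1
#1 →I2
#2 →J1
#3 →Sf1
#4 →I3

bond 2 stroke at J1  (Se1: effort source, stroke at far end)
bond 3 stroke at Sf1  (Sf1 fixes flow; stroke at Sf1)
bond 0 stroke at I1  (J1 effort already set via bond 2)
bond 1 stroke at I2  (J1 effort already set via bond 2)
bond 4 stroke at I3  (J1 effort already set via bond 2)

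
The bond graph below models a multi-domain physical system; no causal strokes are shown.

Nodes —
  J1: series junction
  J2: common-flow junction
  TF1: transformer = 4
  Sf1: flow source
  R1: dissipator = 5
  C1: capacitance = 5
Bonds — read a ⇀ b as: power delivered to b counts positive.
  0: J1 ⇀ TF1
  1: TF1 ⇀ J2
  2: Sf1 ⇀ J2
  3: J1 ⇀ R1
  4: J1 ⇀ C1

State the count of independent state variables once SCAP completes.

1  (C1 all integral)

#2 |Sf1  (source Sf1 imposes f)
#1 |J2  (1-jn J2 has f-setter on 2)
#0 |TF1  (TF1: transformer flips bond 1)
#3 |J1  (common-f at J1 fixed by 0)
#4 |J1  (common-f at J1 fixed by 0)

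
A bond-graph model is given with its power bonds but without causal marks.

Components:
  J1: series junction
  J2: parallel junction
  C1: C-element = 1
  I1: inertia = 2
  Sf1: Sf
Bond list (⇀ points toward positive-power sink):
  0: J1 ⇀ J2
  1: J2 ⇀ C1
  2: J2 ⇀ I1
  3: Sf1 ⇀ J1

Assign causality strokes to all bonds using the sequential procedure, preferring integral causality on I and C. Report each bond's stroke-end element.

#0 |J1
#1 |J2
#2 |I1
#3 |Sf1

b3 |Sf1  (source Sf1 imposes f)
b0 |J1  (common-f at J1 fixed by 3)
b1 |J2  (C1 outputs effort q/C1)
b2 |I1  (J2: bond 1 brought effort, rest push out)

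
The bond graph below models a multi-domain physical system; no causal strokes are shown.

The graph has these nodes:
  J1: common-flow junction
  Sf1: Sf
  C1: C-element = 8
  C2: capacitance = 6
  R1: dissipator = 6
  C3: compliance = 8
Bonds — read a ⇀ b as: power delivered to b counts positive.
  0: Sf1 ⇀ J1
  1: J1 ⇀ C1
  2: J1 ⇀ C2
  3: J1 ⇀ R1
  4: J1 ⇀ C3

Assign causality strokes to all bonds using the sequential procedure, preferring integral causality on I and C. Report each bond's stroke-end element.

bond 0 →Sf1  (Sf1 fixes flow; stroke at Sf1)
bond 1 →J1  (J1 flow already set via bond 0)
bond 2 →J1  (1-jn J1 has f-setter on 0)
bond 3 →J1  (J1: bond 0 brought flow, rest push out)
bond 4 →J1  (J1 flow already set via bond 0)

#0 →Sf1
#1 →J1
#2 →J1
#3 →J1
#4 →J1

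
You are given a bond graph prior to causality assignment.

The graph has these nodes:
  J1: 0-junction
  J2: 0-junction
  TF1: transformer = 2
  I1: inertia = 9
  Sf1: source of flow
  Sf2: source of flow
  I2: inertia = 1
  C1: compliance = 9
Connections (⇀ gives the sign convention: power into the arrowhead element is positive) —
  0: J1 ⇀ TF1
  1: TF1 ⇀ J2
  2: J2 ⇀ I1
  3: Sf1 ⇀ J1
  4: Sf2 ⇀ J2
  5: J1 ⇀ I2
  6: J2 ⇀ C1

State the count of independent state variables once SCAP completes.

β3 stroke at Sf1  (Sf1: flow source, stroke at near end)
β4 stroke at Sf2  (Sf2 fixes flow; stroke at Sf2)
β2 stroke at I1  (I1 integral (f out))
β5 stroke at I2  (I2: I, integral causality)
β0 stroke at J1  (only one effort-in slot at J1)
β1 stroke at TF1  (TF TF1: opposite of bond 0)
β6 stroke at J2  (J2: last free bond brings effort in)

3  (C1, I1, I2 all integral)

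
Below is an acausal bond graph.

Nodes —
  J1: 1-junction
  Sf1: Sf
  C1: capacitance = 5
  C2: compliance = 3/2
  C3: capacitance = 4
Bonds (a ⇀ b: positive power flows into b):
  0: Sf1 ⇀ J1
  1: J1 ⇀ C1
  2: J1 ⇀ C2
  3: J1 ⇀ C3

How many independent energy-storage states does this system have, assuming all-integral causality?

bond 0 stroke→Sf1  (source Sf1 imposes f)
bond 1 stroke→J1  (J1 flow already set via bond 0)
bond 2 stroke→J1  (common-f at J1 fixed by 0)
bond 3 stroke→J1  (common-f at J1 fixed by 0)

3  (C1, C2, C3 all integral)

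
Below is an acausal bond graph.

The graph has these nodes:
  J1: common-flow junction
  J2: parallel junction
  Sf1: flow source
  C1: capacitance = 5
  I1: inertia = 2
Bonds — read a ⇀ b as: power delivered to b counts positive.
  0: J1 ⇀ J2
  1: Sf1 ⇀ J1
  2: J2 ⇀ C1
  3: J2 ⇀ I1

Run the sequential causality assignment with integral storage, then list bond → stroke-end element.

#0 stroke→J1
#1 stroke→Sf1
#2 stroke→J2
#3 stroke→I1

#1 stroke at Sf1  (Sf1: flow source, stroke at near end)
#0 stroke at J1  (1-jn J1 has f-setter on 1)
#2 stroke at J2  (C1: C, integral causality)
#3 stroke at I1  (J2 effort already set via bond 2)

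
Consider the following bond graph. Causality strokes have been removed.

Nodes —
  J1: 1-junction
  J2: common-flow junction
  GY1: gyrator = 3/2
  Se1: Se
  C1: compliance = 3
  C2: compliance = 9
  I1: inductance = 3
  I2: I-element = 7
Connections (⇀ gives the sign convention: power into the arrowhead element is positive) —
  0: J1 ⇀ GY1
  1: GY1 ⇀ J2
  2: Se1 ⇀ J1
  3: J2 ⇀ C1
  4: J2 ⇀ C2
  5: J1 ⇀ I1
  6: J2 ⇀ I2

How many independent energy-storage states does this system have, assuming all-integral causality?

4  (C1, C2, I1, I2 all integral)

b2 stroke at J1  (Se1: effort source, stroke at far end)
b3 stroke at J2  (C1 outputs effort q/C1)
b4 stroke at J2  (prefer integral on C2)
b5 stroke at I1  (prefer integral on I1)
b0 stroke at J1  (common-f at J1 fixed by 5)
b1 stroke at J2  (through GY1, causality inverts; strokes same side of GY1)
b6 stroke at I2  (only one flow-in slot at J2)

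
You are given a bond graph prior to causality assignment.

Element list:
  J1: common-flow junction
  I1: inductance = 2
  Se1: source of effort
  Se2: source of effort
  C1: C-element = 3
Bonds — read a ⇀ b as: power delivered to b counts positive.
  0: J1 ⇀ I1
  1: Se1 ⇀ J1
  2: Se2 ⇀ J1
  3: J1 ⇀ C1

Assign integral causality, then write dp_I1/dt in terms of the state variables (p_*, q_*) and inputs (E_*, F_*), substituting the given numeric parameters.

dp_I1/dt = E_Se1 + E_Se2 - q_C1/3

b1 stroke at J1  (Se1 fixes effort; stroke away)
b2 stroke at J1  (Se2: effort source, stroke at far end)
b0 stroke at I1  (I1 outputs flow p/I1)
b3 stroke at J1  (J1: bond 0 brought flow, rest push out)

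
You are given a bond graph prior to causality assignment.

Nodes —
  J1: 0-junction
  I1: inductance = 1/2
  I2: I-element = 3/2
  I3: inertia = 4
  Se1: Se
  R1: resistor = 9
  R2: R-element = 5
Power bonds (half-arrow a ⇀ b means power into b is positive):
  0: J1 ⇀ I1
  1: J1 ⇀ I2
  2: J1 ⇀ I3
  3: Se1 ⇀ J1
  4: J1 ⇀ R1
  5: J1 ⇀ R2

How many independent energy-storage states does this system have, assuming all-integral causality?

#3 stroke at J1  (Se1: effort source, stroke at far end)
#0 stroke at I1  (common-e at J1 fixed by 3)
#1 stroke at I2  (J1 effort already set via bond 3)
#2 stroke at I3  (J1 effort already set via bond 3)
#4 stroke at R1  (J1 effort already set via bond 3)
#5 stroke at R2  (common-e at J1 fixed by 3)

3  (I1, I2, I3 all integral)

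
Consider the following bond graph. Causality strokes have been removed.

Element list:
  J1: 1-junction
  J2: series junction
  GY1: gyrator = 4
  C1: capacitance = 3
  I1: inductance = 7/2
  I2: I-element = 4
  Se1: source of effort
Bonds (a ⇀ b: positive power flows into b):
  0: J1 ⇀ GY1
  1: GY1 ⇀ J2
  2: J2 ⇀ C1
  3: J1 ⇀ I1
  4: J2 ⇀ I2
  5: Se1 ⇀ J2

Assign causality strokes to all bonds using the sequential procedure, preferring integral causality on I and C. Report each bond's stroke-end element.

bond 5 stroke at J2  (source Se1 imposes e)
bond 2 stroke at J2  (prefer integral on C1)
bond 3 stroke at I1  (I1 integral (f out))
bond 0 stroke at J1  (J1: bond 3 brought flow, rest push out)
bond 1 stroke at J2  (GY GY1: same side as bond 0)
bond 4 stroke at I2  (J2 needs exactly one f-in)

#0 stroke at J1
#1 stroke at J2
#2 stroke at J2
#3 stroke at I1
#4 stroke at I2
#5 stroke at J2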